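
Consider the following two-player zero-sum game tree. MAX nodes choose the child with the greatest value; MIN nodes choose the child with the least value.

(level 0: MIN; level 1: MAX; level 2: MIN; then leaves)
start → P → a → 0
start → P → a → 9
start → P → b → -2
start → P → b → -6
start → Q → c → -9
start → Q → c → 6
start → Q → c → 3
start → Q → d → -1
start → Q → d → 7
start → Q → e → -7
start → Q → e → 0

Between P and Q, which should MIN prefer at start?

a (MIN): min(0, 9) = 0
b (MIN): min(-2, -6) = -6
P (MAX): max(0, -6) = 0
c (MIN): min(-9, 6, 3) = -9
d (MIN): min(-1, 7) = -1
e (MIN): min(-7, 0) = -7
Q (MAX): max(-9, -1, -7) = -1
MIN prefers the lower value; P=0, Q=-1. Q is better since -1 < 0.

Q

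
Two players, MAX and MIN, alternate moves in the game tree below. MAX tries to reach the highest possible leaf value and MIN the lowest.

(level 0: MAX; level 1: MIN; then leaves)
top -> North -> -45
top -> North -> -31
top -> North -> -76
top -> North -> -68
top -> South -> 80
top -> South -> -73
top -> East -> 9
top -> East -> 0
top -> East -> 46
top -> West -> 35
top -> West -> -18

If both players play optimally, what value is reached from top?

0

North (MIN): min(-45, -31, -76, -68) = -76
South (MIN): min(80, -73) = -73
East (MIN): min(9, 0, 46) = 0
West (MIN): min(35, -18) = -18
top (MAX): max(-76, -73, 0, -18) = 0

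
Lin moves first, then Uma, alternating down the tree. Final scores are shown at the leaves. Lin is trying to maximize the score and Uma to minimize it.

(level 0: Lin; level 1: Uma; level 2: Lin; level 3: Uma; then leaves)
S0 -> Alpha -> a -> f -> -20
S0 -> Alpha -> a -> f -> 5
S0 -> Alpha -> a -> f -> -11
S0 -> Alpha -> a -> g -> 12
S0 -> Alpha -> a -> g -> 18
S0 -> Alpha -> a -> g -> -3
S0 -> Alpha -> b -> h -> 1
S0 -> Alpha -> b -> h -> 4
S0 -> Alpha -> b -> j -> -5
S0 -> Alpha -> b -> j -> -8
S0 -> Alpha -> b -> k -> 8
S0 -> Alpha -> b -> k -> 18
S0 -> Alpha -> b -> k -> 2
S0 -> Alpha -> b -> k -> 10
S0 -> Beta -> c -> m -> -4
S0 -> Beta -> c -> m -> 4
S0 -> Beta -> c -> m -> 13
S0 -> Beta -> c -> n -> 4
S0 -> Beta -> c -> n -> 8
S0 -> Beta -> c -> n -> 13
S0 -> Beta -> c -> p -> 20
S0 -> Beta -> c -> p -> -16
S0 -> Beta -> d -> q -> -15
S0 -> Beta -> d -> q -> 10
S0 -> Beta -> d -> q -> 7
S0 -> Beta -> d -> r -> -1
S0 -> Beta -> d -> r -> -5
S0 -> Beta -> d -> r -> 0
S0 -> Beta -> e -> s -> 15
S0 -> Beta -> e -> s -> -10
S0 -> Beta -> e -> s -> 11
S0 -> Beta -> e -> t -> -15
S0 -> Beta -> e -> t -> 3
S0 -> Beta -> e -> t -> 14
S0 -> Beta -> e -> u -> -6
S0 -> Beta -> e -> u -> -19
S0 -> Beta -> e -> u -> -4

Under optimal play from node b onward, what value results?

2

h (Uma): min(1, 4) = 1
j (Uma): min(-5, -8) = -8
k (Uma): min(8, 18, 2, 10) = 2
b (Lin): max(1, -8, 2) = 2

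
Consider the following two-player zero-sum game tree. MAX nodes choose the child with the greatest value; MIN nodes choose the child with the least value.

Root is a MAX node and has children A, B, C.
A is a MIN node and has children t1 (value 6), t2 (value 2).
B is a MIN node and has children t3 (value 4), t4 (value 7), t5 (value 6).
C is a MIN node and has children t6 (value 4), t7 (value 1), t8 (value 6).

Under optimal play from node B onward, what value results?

4

B (MIN): min(4, 7, 6) = 4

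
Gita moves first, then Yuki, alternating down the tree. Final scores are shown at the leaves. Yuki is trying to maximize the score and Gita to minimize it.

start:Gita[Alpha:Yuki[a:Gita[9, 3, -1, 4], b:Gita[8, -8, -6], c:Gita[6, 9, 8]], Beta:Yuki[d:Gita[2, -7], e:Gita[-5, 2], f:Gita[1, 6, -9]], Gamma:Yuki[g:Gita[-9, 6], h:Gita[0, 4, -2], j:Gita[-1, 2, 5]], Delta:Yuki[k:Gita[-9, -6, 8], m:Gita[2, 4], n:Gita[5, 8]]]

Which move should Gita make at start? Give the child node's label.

a (Gita): min(9, 3, -1, 4) = -1
b (Gita): min(8, -8, -6) = -8
c (Gita): min(6, 9, 8) = 6
Alpha (Yuki): max(-1, -8, 6) = 6
d (Gita): min(2, -7) = -7
e (Gita): min(-5, 2) = -5
f (Gita): min(1, 6, -9) = -9
Beta (Yuki): max(-7, -5, -9) = -5
g (Gita): min(-9, 6) = -9
h (Gita): min(0, 4, -2) = -2
j (Gita): min(-1, 2, 5) = -1
Gamma (Yuki): max(-9, -2, -1) = -1
k (Gita): min(-9, -6, 8) = -9
m (Gita): min(2, 4) = 2
n (Gita): min(5, 8) = 5
Delta (Yuki): max(-9, 2, 5) = 5
start (Gita): min(6, -5, -1, 5) = -5
Gita at start wants the lowest of {Alpha=6, Beta=-5, Gamma=-1, Delta=5}, so chooses Beta.

Beta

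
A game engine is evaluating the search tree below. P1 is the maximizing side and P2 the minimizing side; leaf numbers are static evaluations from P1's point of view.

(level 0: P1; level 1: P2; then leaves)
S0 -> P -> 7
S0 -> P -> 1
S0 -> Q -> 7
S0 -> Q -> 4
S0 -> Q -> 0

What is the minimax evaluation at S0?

1

P (P2): min(7, 1) = 1
Q (P2): min(7, 4, 0) = 0
S0 (P1): max(1, 0) = 1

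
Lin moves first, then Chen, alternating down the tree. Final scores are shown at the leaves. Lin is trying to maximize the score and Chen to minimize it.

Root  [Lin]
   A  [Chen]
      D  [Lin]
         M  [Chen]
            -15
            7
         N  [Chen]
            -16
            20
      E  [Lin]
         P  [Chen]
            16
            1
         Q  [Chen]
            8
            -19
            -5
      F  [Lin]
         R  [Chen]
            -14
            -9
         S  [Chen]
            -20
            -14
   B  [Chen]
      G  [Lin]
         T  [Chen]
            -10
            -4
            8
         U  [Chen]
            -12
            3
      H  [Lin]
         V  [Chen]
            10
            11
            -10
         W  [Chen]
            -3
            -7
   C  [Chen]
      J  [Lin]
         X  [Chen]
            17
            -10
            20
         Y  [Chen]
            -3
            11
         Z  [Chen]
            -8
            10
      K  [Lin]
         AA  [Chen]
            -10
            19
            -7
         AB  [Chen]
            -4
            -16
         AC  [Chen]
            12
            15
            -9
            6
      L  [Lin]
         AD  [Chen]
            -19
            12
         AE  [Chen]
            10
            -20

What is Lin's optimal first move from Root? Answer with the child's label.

B

M (Chen): min(-15, 7) = -15
N (Chen): min(-16, 20) = -16
D (Lin): max(-15, -16) = -15
P (Chen): min(16, 1) = 1
Q (Chen): min(8, -19, -5) = -19
E (Lin): max(1, -19) = 1
R (Chen): min(-14, -9) = -14
S (Chen): min(-20, -14) = -20
F (Lin): max(-14, -20) = -14
A (Chen): min(-15, 1, -14) = -15
T (Chen): min(-10, -4, 8) = -10
U (Chen): min(-12, 3) = -12
G (Lin): max(-10, -12) = -10
V (Chen): min(10, 11, -10) = -10
W (Chen): min(-3, -7) = -7
H (Lin): max(-10, -7) = -7
B (Chen): min(-10, -7) = -10
X (Chen): min(17, -10, 20) = -10
Y (Chen): min(-3, 11) = -3
Z (Chen): min(-8, 10) = -8
J (Lin): max(-10, -3, -8) = -3
AA (Chen): min(-10, 19, -7) = -10
AB (Chen): min(-4, -16) = -16
AC (Chen): min(12, 15, -9, 6) = -9
K (Lin): max(-10, -16, -9) = -9
AD (Chen): min(-19, 12) = -19
AE (Chen): min(10, -20) = -20
L (Lin): max(-19, -20) = -19
C (Chen): min(-3, -9, -19) = -19
Root (Lin): max(-15, -10, -19) = -10
Lin at Root wants the highest of {A=-15, B=-10, C=-19}, so chooses B.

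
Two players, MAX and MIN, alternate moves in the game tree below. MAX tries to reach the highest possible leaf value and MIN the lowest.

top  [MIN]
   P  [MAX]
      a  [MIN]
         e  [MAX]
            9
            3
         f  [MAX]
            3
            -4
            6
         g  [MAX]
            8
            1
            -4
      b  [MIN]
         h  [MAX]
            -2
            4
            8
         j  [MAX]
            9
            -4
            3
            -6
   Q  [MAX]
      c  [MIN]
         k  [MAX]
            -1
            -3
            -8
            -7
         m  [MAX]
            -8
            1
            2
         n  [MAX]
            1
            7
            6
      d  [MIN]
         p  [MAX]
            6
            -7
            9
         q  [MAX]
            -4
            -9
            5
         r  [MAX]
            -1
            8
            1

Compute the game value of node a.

6

e (MAX): max(9, 3) = 9
f (MAX): max(3, -4, 6) = 6
g (MAX): max(8, 1, -4) = 8
a (MIN): min(9, 6, 8) = 6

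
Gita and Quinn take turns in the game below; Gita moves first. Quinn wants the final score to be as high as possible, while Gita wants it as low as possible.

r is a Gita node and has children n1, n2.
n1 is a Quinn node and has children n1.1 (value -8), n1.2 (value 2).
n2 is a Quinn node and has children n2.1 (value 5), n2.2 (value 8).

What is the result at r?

2

n1 (Quinn): max(-8, 2) = 2
n2 (Quinn): max(5, 8) = 8
r (Gita): min(2, 8) = 2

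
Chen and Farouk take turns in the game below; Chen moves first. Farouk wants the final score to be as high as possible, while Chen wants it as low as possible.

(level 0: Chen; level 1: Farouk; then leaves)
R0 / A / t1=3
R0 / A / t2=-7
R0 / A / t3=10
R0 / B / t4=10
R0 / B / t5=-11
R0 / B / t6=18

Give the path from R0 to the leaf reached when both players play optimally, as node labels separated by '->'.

R0 -> A -> t3

A (Farouk): max(3, -7, 10) = 10
B (Farouk): max(10, -11, 18) = 18
R0 (Chen): min(10, 18) = 10
At R0, Chen picks A (lowest: 10).
At A, Farouk picks t3 (highest: 10).
Terminal value 10.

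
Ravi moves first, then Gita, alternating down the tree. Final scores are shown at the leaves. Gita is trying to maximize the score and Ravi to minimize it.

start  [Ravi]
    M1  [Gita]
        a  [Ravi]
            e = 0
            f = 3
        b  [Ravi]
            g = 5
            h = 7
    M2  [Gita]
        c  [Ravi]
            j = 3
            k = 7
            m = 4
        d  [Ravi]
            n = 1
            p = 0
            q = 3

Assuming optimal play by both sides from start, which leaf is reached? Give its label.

a (Ravi): min(0, 3) = 0
b (Ravi): min(5, 7) = 5
M1 (Gita): max(0, 5) = 5
c (Ravi): min(3, 7, 4) = 3
d (Ravi): min(1, 0, 3) = 0
M2 (Gita): max(3, 0) = 3
start (Ravi): min(5, 3) = 3
At start, Ravi picks M2 (lowest: 3).
At M2, Gita picks c (highest: 3).
At c, Ravi picks j (lowest: 3).
Terminal value 3.

j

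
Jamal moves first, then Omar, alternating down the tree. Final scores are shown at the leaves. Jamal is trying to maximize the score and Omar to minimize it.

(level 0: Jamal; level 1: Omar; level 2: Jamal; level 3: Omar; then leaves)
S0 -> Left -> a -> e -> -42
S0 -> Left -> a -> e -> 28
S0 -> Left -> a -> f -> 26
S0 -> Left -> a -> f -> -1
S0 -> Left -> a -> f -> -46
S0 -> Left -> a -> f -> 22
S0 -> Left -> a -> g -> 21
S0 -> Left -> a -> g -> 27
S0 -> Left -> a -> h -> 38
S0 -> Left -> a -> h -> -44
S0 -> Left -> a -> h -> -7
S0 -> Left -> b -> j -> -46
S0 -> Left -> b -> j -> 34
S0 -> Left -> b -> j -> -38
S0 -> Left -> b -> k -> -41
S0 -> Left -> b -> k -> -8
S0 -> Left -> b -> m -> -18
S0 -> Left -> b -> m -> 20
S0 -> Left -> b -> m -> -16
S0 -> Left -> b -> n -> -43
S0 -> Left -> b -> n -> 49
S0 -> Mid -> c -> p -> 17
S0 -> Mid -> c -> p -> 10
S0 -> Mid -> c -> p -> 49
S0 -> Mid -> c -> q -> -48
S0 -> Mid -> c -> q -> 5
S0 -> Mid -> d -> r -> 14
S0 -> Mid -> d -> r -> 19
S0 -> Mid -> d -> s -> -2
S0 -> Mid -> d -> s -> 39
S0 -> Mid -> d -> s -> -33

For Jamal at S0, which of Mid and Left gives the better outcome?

Mid

p (Omar): min(17, 10, 49) = 10
q (Omar): min(-48, 5) = -48
c (Jamal): max(10, -48) = 10
r (Omar): min(14, 19) = 14
s (Omar): min(-2, 39, -33) = -33
d (Jamal): max(14, -33) = 14
Mid (Omar): min(10, 14) = 10
e (Omar): min(-42, 28) = -42
f (Omar): min(26, -1, -46, 22) = -46
g (Omar): min(21, 27) = 21
h (Omar): min(38, -44, -7) = -44
a (Jamal): max(-42, -46, 21, -44) = 21
j (Omar): min(-46, 34, -38) = -46
k (Omar): min(-41, -8) = -41
m (Omar): min(-18, 20, -16) = -18
n (Omar): min(-43, 49) = -43
b (Jamal): max(-46, -41, -18, -43) = -18
Left (Omar): min(21, -18) = -18
Jamal prefers the higher value; Mid=10, Left=-18. Mid is better since 10 > -18.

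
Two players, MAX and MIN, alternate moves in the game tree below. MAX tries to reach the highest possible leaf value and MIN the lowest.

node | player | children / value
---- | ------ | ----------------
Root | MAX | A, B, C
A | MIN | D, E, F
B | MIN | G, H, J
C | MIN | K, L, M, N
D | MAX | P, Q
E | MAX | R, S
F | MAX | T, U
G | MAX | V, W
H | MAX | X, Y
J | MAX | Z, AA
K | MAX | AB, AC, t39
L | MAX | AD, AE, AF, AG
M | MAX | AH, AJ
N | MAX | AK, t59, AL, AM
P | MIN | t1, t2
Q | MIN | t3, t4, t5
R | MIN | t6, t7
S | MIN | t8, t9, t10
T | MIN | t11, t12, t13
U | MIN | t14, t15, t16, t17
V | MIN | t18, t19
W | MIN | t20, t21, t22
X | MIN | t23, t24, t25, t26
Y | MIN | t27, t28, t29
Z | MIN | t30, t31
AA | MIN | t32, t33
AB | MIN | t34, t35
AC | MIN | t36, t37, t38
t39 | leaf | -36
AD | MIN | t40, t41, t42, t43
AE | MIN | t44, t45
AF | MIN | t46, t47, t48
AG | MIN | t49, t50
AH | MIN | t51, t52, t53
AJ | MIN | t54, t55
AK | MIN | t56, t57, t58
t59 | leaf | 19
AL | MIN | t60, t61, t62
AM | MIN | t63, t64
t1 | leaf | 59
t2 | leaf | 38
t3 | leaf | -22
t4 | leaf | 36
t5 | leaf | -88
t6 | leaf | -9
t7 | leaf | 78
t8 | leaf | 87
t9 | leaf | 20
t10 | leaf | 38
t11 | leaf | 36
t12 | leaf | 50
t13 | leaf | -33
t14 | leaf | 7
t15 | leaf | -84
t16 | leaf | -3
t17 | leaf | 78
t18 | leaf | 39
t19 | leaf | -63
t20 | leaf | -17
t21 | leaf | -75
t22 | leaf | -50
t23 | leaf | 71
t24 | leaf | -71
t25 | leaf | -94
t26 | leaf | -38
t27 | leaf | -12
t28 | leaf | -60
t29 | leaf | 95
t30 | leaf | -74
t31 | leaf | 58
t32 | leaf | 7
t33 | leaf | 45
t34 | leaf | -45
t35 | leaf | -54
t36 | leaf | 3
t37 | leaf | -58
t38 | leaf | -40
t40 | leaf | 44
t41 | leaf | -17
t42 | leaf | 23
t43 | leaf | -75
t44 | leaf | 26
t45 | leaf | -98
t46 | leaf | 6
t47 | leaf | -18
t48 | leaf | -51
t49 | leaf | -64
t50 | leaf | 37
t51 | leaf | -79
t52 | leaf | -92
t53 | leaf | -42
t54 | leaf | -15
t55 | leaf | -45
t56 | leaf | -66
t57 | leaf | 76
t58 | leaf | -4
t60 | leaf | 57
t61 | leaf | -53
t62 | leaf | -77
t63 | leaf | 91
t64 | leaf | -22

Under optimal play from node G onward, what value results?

V (MIN): min(39, -63) = -63
W (MIN): min(-17, -75, -50) = -75
G (MAX): max(-63, -75) = -63

-63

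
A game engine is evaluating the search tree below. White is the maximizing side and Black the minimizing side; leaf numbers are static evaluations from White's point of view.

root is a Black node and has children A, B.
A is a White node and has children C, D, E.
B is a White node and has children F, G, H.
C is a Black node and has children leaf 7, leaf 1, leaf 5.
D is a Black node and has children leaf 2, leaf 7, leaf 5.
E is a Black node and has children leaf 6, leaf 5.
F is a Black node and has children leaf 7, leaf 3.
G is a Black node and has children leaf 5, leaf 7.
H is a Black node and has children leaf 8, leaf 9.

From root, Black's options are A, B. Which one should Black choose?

A

C (Black): min(7, 1, 5) = 1
D (Black): min(2, 7, 5) = 2
E (Black): min(6, 5) = 5
A (White): max(1, 2, 5) = 5
F (Black): min(7, 3) = 3
G (Black): min(5, 7) = 5
H (Black): min(8, 9) = 8
B (White): max(3, 5, 8) = 8
root (Black): min(5, 8) = 5
Black at root wants the lowest of {A=5, B=8}, so chooses A.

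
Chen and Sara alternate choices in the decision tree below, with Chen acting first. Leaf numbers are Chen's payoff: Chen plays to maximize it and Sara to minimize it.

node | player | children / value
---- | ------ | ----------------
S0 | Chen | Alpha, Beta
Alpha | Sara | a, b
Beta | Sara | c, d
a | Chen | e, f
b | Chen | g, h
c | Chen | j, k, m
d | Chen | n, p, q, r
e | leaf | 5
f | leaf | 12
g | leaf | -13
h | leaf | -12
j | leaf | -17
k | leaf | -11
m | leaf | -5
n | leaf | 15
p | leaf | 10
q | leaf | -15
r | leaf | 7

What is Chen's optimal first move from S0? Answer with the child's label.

a (Chen): max(5, 12) = 12
b (Chen): max(-13, -12) = -12
Alpha (Sara): min(12, -12) = -12
c (Chen): max(-17, -11, -5) = -5
d (Chen): max(15, 10, -15, 7) = 15
Beta (Sara): min(-5, 15) = -5
S0 (Chen): max(-12, -5) = -5
Chen at S0 wants the highest of {Alpha=-12, Beta=-5}, so chooses Beta.

Beta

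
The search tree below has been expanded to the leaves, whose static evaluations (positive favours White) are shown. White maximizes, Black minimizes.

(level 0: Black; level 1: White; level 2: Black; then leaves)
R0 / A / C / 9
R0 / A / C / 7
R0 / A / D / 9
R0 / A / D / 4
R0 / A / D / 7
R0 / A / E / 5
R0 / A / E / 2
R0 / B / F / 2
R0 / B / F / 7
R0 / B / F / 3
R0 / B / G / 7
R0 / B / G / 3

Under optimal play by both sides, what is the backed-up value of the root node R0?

C (Black): min(9, 7) = 7
D (Black): min(9, 4, 7) = 4
E (Black): min(5, 2) = 2
A (White): max(7, 4, 2) = 7
F (Black): min(2, 7, 3) = 2
G (Black): min(7, 3) = 3
B (White): max(2, 3) = 3
R0 (Black): min(7, 3) = 3

3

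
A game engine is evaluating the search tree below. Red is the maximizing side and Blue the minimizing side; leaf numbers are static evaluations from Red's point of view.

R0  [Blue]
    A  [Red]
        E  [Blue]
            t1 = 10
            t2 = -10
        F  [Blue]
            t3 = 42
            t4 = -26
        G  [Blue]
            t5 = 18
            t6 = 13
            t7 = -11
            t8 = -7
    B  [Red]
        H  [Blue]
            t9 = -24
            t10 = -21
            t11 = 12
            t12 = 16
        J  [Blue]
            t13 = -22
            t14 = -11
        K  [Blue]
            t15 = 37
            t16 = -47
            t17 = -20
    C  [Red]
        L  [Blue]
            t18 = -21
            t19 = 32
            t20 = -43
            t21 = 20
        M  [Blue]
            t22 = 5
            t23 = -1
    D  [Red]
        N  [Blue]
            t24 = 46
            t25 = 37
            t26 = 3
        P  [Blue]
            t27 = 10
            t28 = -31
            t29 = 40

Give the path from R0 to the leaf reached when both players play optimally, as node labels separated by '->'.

R0 -> B -> J -> t13

E (Blue): min(10, -10) = -10
F (Blue): min(42, -26) = -26
G (Blue): min(18, 13, -11, -7) = -11
A (Red): max(-10, -26, -11) = -10
H (Blue): min(-24, -21, 12, 16) = -24
J (Blue): min(-22, -11) = -22
K (Blue): min(37, -47, -20) = -47
B (Red): max(-24, -22, -47) = -22
L (Blue): min(-21, 32, -43, 20) = -43
M (Blue): min(5, -1) = -1
C (Red): max(-43, -1) = -1
N (Blue): min(46, 37, 3) = 3
P (Blue): min(10, -31, 40) = -31
D (Red): max(3, -31) = 3
R0 (Blue): min(-10, -22, -1, 3) = -22
At R0, Blue picks B (lowest: -22).
At B, Red picks J (highest: -22).
At J, Blue picks t13 (lowest: -22).
Terminal value -22.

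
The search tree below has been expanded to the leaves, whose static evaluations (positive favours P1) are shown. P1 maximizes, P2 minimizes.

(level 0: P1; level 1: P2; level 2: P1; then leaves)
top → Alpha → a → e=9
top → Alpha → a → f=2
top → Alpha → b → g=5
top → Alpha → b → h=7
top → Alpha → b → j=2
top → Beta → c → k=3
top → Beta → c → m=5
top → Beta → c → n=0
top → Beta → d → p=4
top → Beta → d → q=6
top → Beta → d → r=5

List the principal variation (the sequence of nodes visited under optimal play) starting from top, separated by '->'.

top -> Alpha -> b -> h

a (P1): max(9, 2) = 9
b (P1): max(5, 7, 2) = 7
Alpha (P2): min(9, 7) = 7
c (P1): max(3, 5, 0) = 5
d (P1): max(4, 6, 5) = 6
Beta (P2): min(5, 6) = 5
top (P1): max(7, 5) = 7
At top, P1 picks Alpha (highest: 7).
At Alpha, P2 picks b (lowest: 7).
At b, P1 picks h (highest: 7).
Terminal value 7.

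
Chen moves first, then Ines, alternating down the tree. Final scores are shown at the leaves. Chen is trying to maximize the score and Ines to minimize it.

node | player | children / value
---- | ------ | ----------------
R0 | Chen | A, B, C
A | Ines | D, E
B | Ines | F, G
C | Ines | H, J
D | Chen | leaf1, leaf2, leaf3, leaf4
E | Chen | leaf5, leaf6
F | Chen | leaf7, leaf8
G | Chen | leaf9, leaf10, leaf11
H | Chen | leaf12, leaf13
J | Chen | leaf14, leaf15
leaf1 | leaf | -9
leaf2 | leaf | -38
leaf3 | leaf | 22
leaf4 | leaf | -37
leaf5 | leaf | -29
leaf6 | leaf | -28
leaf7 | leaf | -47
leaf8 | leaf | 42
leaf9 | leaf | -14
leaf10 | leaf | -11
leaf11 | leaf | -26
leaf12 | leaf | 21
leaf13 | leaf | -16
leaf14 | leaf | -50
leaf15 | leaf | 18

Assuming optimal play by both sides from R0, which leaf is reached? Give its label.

leaf15

D (Chen): max(-9, -38, 22, -37) = 22
E (Chen): max(-29, -28) = -28
A (Ines): min(22, -28) = -28
F (Chen): max(-47, 42) = 42
G (Chen): max(-14, -11, -26) = -11
B (Ines): min(42, -11) = -11
H (Chen): max(21, -16) = 21
J (Chen): max(-50, 18) = 18
C (Ines): min(21, 18) = 18
R0 (Chen): max(-28, -11, 18) = 18
At R0, Chen picks C (highest: 18).
At C, Ines picks J (lowest: 18).
At J, Chen picks leaf15 (highest: 18).
Terminal value 18.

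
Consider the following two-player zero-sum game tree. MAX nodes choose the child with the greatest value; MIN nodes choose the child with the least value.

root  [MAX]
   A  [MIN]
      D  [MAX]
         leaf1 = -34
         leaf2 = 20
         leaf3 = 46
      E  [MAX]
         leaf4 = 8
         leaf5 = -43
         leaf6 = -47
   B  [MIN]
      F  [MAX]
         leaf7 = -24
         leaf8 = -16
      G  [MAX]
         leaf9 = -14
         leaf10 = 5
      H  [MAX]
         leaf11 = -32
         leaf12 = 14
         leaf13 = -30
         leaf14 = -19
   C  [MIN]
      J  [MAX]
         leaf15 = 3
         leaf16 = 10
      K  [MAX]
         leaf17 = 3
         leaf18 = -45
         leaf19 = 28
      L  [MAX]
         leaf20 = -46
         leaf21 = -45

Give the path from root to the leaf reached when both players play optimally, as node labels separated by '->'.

D (MAX): max(-34, 20, 46) = 46
E (MAX): max(8, -43, -47) = 8
A (MIN): min(46, 8) = 8
F (MAX): max(-24, -16) = -16
G (MAX): max(-14, 5) = 5
H (MAX): max(-32, 14, -30, -19) = 14
B (MIN): min(-16, 5, 14) = -16
J (MAX): max(3, 10) = 10
K (MAX): max(3, -45, 28) = 28
L (MAX): max(-46, -45) = -45
C (MIN): min(10, 28, -45) = -45
root (MAX): max(8, -16, -45) = 8
At root, MAX picks A (highest: 8).
At A, MIN picks E (lowest: 8).
At E, MAX picks leaf4 (highest: 8).
Terminal value 8.

root -> A -> E -> leaf4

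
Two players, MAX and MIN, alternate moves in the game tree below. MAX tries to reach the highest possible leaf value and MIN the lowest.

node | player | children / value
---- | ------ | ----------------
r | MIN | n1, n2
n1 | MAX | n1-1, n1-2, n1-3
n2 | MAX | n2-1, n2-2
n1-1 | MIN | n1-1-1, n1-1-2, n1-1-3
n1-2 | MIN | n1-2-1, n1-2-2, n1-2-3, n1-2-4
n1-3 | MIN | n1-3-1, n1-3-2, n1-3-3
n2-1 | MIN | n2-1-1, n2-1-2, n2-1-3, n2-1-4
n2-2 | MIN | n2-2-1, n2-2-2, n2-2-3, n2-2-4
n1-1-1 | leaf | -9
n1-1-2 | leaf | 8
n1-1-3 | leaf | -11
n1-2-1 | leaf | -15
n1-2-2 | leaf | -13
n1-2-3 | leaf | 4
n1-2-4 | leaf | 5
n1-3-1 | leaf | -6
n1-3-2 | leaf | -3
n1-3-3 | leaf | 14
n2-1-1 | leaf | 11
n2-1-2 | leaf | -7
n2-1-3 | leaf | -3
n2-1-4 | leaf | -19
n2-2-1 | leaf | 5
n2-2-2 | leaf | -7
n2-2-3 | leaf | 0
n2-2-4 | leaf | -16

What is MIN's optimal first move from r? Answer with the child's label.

n2

n1-1 (MIN): min(-9, 8, -11) = -11
n1-2 (MIN): min(-15, -13, 4, 5) = -15
n1-3 (MIN): min(-6, -3, 14) = -6
n1 (MAX): max(-11, -15, -6) = -6
n2-1 (MIN): min(11, -7, -3, -19) = -19
n2-2 (MIN): min(5, -7, 0, -16) = -16
n2 (MAX): max(-19, -16) = -16
r (MIN): min(-6, -16) = -16
MIN at r wants the lowest of {n1=-6, n2=-16}, so chooses n2.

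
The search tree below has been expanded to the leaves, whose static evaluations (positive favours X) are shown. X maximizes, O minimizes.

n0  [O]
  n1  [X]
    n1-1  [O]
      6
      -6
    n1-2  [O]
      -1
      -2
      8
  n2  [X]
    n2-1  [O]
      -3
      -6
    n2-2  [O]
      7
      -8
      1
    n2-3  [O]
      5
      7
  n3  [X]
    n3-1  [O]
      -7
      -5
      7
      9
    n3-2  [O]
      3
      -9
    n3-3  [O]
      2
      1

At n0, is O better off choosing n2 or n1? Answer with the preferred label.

n1

n2-1 (O): min(-3, -6) = -6
n2-2 (O): min(7, -8, 1) = -8
n2-3 (O): min(5, 7) = 5
n2 (X): max(-6, -8, 5) = 5
n1-1 (O): min(6, -6) = -6
n1-2 (O): min(-1, -2, 8) = -2
n1 (X): max(-6, -2) = -2
O prefers the lower value; n2=5, n1=-2. n1 is better since -2 < 5.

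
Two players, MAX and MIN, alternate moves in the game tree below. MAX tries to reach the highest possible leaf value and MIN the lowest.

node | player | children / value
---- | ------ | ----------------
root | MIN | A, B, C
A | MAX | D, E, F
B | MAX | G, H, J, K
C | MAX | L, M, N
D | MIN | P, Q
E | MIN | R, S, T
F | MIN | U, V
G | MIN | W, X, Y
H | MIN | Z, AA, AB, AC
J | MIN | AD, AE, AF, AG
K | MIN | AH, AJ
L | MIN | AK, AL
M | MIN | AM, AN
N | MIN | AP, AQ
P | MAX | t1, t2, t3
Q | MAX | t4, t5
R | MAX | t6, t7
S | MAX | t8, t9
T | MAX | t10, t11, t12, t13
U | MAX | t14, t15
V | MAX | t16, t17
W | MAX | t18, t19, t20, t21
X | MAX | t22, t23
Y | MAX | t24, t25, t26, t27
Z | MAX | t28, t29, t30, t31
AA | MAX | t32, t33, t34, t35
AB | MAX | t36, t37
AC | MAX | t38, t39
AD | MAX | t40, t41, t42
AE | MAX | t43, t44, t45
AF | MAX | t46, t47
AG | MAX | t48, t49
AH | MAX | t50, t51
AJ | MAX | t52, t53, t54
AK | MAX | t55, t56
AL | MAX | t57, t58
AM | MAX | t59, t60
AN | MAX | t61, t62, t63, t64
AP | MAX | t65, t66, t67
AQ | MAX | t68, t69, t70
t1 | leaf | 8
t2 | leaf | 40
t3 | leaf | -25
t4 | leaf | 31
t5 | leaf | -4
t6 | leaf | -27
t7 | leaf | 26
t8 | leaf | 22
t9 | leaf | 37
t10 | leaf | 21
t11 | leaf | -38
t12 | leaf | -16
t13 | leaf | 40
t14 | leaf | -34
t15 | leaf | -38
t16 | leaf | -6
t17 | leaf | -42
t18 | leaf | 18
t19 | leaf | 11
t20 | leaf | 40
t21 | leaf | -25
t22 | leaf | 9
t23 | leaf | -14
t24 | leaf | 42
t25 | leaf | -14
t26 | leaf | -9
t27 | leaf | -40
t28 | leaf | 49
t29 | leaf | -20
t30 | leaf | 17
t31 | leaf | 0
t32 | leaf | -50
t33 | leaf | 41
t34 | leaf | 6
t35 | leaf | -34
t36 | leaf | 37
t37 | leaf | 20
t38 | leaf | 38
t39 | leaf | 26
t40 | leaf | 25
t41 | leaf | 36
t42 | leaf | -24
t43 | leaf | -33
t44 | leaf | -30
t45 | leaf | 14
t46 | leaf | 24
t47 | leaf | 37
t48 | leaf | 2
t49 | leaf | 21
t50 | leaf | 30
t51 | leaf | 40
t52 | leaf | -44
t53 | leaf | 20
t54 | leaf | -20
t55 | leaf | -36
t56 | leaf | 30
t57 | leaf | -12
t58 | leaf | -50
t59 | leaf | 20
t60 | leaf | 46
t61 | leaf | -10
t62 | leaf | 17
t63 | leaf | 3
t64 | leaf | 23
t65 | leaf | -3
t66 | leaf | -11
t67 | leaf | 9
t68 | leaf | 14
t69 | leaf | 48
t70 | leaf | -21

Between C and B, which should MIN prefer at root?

AK (MAX): max(-36, 30) = 30
AL (MAX): max(-12, -50) = -12
L (MIN): min(30, -12) = -12
AM (MAX): max(20, 46) = 46
AN (MAX): max(-10, 17, 3, 23) = 23
M (MIN): min(46, 23) = 23
AP (MAX): max(-3, -11, 9) = 9
AQ (MAX): max(14, 48, -21) = 48
N (MIN): min(9, 48) = 9
C (MAX): max(-12, 23, 9) = 23
W (MAX): max(18, 11, 40, -25) = 40
X (MAX): max(9, -14) = 9
Y (MAX): max(42, -14, -9, -40) = 42
G (MIN): min(40, 9, 42) = 9
Z (MAX): max(49, -20, 17, 0) = 49
AA (MAX): max(-50, 41, 6, -34) = 41
AB (MAX): max(37, 20) = 37
AC (MAX): max(38, 26) = 38
H (MIN): min(49, 41, 37, 38) = 37
AD (MAX): max(25, 36, -24) = 36
AE (MAX): max(-33, -30, 14) = 14
AF (MAX): max(24, 37) = 37
AG (MAX): max(2, 21) = 21
J (MIN): min(36, 14, 37, 21) = 14
AH (MAX): max(30, 40) = 40
AJ (MAX): max(-44, 20, -20) = 20
K (MIN): min(40, 20) = 20
B (MAX): max(9, 37, 14, 20) = 37
MIN prefers the lower value; C=23, B=37. C is better since 23 < 37.

C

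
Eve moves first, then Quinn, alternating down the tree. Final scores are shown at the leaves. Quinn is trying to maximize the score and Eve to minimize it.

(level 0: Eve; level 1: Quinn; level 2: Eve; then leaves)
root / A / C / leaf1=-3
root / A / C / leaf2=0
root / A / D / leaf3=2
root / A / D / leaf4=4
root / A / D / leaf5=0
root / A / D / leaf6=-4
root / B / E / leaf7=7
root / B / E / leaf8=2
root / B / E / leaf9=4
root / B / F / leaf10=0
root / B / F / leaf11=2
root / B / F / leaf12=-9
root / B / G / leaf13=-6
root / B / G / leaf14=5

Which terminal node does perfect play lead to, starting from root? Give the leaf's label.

leaf1

C (Eve): min(-3, 0) = -3
D (Eve): min(2, 4, 0, -4) = -4
A (Quinn): max(-3, -4) = -3
E (Eve): min(7, 2, 4) = 2
F (Eve): min(0, 2, -9) = -9
G (Eve): min(-6, 5) = -6
B (Quinn): max(2, -9, -6) = 2
root (Eve): min(-3, 2) = -3
At root, Eve picks A (lowest: -3).
At A, Quinn picks C (highest: -3).
At C, Eve picks leaf1 (lowest: -3).
Terminal value -3.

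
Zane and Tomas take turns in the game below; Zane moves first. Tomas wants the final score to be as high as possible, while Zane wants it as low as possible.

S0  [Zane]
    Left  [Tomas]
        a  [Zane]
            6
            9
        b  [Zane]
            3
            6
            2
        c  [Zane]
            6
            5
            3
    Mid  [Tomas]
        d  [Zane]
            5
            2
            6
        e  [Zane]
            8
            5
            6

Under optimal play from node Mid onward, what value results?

5

d (Zane): min(5, 2, 6) = 2
e (Zane): min(8, 5, 6) = 5
Mid (Tomas): max(2, 5) = 5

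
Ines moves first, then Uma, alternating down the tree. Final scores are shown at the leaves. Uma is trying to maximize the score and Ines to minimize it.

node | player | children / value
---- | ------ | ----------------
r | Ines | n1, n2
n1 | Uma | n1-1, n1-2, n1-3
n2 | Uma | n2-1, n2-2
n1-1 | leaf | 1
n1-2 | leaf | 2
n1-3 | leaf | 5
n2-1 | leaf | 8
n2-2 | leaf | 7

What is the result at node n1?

5

n1 (Uma): max(1, 2, 5) = 5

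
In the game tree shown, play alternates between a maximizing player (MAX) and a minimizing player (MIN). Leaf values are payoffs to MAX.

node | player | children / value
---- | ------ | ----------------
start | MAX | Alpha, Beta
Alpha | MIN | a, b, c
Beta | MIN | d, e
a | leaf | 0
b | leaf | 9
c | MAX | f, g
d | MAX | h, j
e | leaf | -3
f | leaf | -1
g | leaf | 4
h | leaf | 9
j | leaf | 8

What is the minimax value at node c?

4

c (MAX): max(-1, 4) = 4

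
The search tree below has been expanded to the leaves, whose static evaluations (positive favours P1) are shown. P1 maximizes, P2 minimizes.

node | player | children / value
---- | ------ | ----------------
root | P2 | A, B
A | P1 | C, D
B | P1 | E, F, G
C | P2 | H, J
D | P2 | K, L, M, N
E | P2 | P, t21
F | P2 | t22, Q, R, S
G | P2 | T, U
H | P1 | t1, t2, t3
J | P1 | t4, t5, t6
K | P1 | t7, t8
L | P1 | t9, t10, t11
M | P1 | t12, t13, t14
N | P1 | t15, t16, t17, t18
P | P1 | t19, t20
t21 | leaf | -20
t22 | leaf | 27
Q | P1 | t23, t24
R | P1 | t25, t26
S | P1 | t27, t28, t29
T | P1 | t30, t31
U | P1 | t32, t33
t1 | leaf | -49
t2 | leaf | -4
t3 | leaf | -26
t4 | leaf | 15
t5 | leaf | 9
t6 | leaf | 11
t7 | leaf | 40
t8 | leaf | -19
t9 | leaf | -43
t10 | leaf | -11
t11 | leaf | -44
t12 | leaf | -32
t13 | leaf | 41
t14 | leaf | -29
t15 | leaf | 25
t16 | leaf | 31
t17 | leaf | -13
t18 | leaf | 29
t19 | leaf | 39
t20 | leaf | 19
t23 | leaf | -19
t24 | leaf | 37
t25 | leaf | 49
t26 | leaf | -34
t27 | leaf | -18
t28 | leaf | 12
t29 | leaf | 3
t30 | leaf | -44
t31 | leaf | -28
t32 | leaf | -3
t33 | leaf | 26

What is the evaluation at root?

-4

H (P1): max(-49, -4, -26) = -4
J (P1): max(15, 9, 11) = 15
C (P2): min(-4, 15) = -4
K (P1): max(40, -19) = 40
L (P1): max(-43, -11, -44) = -11
M (P1): max(-32, 41, -29) = 41
N (P1): max(25, 31, -13, 29) = 31
D (P2): min(40, -11, 41, 31) = -11
A (P1): max(-4, -11) = -4
P (P1): max(39, 19) = 39
E (P2): min(39, -20) = -20
Q (P1): max(-19, 37) = 37
R (P1): max(49, -34) = 49
S (P1): max(-18, 12, 3) = 12
F (P2): min(27, 37, 49, 12) = 12
T (P1): max(-44, -28) = -28
U (P1): max(-3, 26) = 26
G (P2): min(-28, 26) = -28
B (P1): max(-20, 12, -28) = 12
root (P2): min(-4, 12) = -4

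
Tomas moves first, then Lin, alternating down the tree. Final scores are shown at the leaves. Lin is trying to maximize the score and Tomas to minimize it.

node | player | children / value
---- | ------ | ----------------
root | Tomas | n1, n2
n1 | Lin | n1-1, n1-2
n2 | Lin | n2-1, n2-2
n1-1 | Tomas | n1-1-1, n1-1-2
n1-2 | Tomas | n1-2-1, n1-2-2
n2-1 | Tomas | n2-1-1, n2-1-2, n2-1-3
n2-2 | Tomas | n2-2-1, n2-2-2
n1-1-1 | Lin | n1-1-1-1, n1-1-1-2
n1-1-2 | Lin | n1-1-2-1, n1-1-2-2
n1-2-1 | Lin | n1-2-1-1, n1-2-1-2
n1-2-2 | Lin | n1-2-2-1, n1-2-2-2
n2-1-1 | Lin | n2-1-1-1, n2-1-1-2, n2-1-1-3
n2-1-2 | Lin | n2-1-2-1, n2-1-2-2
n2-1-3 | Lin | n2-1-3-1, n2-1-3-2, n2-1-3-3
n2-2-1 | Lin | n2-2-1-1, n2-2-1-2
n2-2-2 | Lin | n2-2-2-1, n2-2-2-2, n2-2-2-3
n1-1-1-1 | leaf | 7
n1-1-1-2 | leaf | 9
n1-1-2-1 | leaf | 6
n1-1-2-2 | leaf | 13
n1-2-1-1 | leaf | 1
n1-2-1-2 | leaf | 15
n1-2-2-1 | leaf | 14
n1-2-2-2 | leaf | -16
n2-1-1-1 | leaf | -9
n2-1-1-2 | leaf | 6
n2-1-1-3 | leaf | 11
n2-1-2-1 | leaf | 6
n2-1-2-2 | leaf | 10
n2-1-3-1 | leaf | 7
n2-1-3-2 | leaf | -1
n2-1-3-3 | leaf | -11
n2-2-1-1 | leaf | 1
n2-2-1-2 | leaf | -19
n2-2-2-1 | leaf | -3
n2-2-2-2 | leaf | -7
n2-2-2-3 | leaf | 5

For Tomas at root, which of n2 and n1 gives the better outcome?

n2-1-1 (Lin): max(-9, 6, 11) = 11
n2-1-2 (Lin): max(6, 10) = 10
n2-1-3 (Lin): max(7, -1, -11) = 7
n2-1 (Tomas): min(11, 10, 7) = 7
n2-2-1 (Lin): max(1, -19) = 1
n2-2-2 (Lin): max(-3, -7, 5) = 5
n2-2 (Tomas): min(1, 5) = 1
n2 (Lin): max(7, 1) = 7
n1-1-1 (Lin): max(7, 9) = 9
n1-1-2 (Lin): max(6, 13) = 13
n1-1 (Tomas): min(9, 13) = 9
n1-2-1 (Lin): max(1, 15) = 15
n1-2-2 (Lin): max(14, -16) = 14
n1-2 (Tomas): min(15, 14) = 14
n1 (Lin): max(9, 14) = 14
Tomas prefers the lower value; n2=7, n1=14. n2 is better since 7 < 14.

n2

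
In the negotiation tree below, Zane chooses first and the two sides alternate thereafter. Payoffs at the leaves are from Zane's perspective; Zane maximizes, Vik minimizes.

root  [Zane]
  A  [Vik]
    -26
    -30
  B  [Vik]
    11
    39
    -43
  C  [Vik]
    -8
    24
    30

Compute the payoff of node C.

-8

C (Vik): min(-8, 24, 30) = -8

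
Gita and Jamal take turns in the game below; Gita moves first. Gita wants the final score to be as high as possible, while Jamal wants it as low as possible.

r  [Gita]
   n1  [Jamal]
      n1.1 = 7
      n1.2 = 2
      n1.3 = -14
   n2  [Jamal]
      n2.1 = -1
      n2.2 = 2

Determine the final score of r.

n1 (Jamal): min(7, 2, -14) = -14
n2 (Jamal): min(-1, 2) = -1
r (Gita): max(-14, -1) = -1

-1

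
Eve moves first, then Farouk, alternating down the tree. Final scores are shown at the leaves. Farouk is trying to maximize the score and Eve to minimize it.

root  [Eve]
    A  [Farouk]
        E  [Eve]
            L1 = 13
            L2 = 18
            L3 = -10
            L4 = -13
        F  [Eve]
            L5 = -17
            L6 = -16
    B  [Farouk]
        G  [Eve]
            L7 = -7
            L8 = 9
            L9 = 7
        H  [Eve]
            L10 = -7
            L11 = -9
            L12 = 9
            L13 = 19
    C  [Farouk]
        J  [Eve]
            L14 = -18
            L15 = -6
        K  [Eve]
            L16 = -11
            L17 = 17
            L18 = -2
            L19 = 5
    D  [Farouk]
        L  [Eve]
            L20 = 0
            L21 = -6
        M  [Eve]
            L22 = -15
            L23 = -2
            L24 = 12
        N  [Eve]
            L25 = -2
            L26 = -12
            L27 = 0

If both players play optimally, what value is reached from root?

-13

E (Eve): min(13, 18, -10, -13) = -13
F (Eve): min(-17, -16) = -17
A (Farouk): max(-13, -17) = -13
G (Eve): min(-7, 9, 7) = -7
H (Eve): min(-7, -9, 9, 19) = -9
B (Farouk): max(-7, -9) = -7
J (Eve): min(-18, -6) = -18
K (Eve): min(-11, 17, -2, 5) = -11
C (Farouk): max(-18, -11) = -11
L (Eve): min(0, -6) = -6
M (Eve): min(-15, -2, 12) = -15
N (Eve): min(-2, -12, 0) = -12
D (Farouk): max(-6, -15, -12) = -6
root (Eve): min(-13, -7, -11, -6) = -13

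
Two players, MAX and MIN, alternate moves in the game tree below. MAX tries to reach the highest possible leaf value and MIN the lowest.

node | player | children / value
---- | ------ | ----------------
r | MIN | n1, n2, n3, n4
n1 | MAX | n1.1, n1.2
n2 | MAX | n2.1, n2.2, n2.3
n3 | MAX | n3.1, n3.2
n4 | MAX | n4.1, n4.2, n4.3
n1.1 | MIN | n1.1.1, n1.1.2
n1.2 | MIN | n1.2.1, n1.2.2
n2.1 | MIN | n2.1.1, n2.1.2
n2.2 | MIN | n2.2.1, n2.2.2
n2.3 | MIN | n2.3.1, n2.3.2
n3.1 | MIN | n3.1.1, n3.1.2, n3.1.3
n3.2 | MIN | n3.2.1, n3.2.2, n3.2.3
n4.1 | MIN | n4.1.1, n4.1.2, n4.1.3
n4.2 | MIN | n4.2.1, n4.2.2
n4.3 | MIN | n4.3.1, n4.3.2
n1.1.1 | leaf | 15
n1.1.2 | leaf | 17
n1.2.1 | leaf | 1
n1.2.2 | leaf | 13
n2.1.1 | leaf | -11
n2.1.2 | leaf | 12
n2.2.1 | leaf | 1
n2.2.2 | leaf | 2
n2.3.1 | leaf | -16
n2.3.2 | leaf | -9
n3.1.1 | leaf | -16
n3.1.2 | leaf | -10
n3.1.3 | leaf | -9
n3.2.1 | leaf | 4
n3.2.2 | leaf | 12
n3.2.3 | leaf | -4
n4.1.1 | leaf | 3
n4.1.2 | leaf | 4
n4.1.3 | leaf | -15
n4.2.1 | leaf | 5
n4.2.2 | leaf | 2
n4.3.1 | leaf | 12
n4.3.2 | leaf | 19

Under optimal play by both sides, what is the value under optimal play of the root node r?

-4

n1.1 (MIN): min(15, 17) = 15
n1.2 (MIN): min(1, 13) = 1
n1 (MAX): max(15, 1) = 15
n2.1 (MIN): min(-11, 12) = -11
n2.2 (MIN): min(1, 2) = 1
n2.3 (MIN): min(-16, -9) = -16
n2 (MAX): max(-11, 1, -16) = 1
n3.1 (MIN): min(-16, -10, -9) = -16
n3.2 (MIN): min(4, 12, -4) = -4
n3 (MAX): max(-16, -4) = -4
n4.1 (MIN): min(3, 4, -15) = -15
n4.2 (MIN): min(5, 2) = 2
n4.3 (MIN): min(12, 19) = 12
n4 (MAX): max(-15, 2, 12) = 12
r (MIN): min(15, 1, -4, 12) = -4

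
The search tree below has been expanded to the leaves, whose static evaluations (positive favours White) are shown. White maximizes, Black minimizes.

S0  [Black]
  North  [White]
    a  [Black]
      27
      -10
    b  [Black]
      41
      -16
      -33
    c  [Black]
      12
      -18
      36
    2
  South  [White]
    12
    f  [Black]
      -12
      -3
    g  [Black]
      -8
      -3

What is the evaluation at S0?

2

a (Black): min(27, -10) = -10
b (Black): min(41, -16, -33) = -33
c (Black): min(12, -18, 36) = -18
North (White): max(-10, -33, -18, 2) = 2
f (Black): min(-12, -3) = -12
g (Black): min(-8, -3) = -8
South (White): max(12, -12, -8) = 12
S0 (Black): min(2, 12) = 2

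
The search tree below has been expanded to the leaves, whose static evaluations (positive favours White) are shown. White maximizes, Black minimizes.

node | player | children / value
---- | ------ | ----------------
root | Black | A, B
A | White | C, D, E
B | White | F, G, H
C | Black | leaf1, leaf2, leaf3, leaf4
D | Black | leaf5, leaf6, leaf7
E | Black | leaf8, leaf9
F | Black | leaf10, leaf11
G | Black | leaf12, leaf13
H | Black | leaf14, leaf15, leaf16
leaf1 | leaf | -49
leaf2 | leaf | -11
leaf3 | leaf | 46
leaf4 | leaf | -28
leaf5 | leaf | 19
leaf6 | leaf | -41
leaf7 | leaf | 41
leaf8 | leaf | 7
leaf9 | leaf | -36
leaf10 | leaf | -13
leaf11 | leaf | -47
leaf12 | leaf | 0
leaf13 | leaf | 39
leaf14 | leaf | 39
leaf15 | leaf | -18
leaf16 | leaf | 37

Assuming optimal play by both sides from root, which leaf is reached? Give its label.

C (Black): min(-49, -11, 46, -28) = -49
D (Black): min(19, -41, 41) = -41
E (Black): min(7, -36) = -36
A (White): max(-49, -41, -36) = -36
F (Black): min(-13, -47) = -47
G (Black): min(0, 39) = 0
H (Black): min(39, -18, 37) = -18
B (White): max(-47, 0, -18) = 0
root (Black): min(-36, 0) = -36
At root, Black picks A (lowest: -36).
At A, White picks E (highest: -36).
At E, Black picks leaf9 (lowest: -36).
Terminal value -36.

leaf9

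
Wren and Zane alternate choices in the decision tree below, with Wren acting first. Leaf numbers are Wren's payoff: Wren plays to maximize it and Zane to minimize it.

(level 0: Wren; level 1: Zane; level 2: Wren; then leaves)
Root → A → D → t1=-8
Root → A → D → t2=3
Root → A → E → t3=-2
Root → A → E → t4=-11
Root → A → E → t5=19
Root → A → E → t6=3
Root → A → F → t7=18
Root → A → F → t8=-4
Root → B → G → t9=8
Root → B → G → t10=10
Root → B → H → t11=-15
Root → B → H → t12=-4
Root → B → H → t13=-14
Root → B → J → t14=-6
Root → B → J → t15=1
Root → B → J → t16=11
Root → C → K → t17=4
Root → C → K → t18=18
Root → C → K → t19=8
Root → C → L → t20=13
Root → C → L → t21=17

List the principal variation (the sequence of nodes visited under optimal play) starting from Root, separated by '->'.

D (Wren): max(-8, 3) = 3
E (Wren): max(-2, -11, 19, 3) = 19
F (Wren): max(18, -4) = 18
A (Zane): min(3, 19, 18) = 3
G (Wren): max(8, 10) = 10
H (Wren): max(-15, -4, -14) = -4
J (Wren): max(-6, 1, 11) = 11
B (Zane): min(10, -4, 11) = -4
K (Wren): max(4, 18, 8) = 18
L (Wren): max(13, 17) = 17
C (Zane): min(18, 17) = 17
Root (Wren): max(3, -4, 17) = 17
At Root, Wren picks C (highest: 17).
At C, Zane picks L (lowest: 17).
At L, Wren picks t21 (highest: 17).
Terminal value 17.

Root -> C -> L -> t21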